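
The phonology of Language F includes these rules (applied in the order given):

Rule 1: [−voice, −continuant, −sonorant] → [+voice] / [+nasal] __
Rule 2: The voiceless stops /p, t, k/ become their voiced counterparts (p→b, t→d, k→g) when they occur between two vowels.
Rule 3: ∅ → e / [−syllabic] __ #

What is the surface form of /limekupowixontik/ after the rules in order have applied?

Rule 1 (post-nasal voicing): /t/ is a voiceless stop immediately after the nasal /n/, so it voices to [d]. /limekupowixontik/ → limekupowixondik.
Rule 2 (intervocalic voicing): /k/ is a voiceless stop between vowels /e/ and /u/, so it voices to [g]. /p/ is a voiceless stop between vowels /u/ and /o/, so it voices to [b]. /limekupowixondik/ → limegubowixondik.
Rule 3 (final e-epenthesis): the form ends in the consonant /k/, so [e] is inserted word-finally. /limegubowixondik/ → limegubowixondike.

limegubowixondike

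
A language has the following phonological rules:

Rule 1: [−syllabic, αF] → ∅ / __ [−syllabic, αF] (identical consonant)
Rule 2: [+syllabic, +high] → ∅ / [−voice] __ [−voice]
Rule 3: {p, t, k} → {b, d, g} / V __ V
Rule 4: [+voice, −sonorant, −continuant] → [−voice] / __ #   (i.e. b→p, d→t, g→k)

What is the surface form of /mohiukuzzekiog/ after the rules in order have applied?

mohiuguzegiok

Rule 1 (degemination): /zz/ is a geminate; the first /z/ deletes. /mohiukuzzekiog/ → mohiukuzekiog.
Rule 2 (high vowel syncope): no segment meets the environment; /mohiukuzekiog/ is unchanged.
Rule 3 (intervocalic voicing): /k/ is a voiceless stop between vowels /u/ and /u/, so it voices to [g]. /k/ is a voiceless stop between vowels /e/ and /i/, so it voices to [g]. /mohiukuzekiog/ → mohiuguzegiog.
Rule 4 (final devoicing): /g/ is a voiced stop in word-final position, so it devoices to [k]. /mohiuguzegiog/ → mohiuguzegiok.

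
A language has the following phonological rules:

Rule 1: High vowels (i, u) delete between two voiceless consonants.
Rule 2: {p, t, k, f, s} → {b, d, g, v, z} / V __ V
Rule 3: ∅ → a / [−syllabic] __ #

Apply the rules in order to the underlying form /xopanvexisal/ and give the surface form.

xobanvexsala

Rule 1 (high vowel syncope): /i/ is a high vowel flanked by voiceless consonants /x/ and /s/, so it deletes. /xopanvexisal/ → xopanvexsal.
Rule 2 (intervocalic voicing): /p/ is a voiceless obstruent between vowels /o/ and /a/, so it voices to [b]. /xopanvexsal/ → xobanvexsal.
Rule 3 (final a-epenthesis): the form ends in the consonant /l/, so [a] is inserted word-finally. /xobanvexsal/ → xobanvexsala.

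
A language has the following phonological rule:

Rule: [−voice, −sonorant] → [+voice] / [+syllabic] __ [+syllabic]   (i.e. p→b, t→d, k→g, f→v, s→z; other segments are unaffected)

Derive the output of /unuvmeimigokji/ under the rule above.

unuvmeimigokji

No segment of /unuvmeimigokji/ meets the structural description of the rule, so the form surfaces unchanged.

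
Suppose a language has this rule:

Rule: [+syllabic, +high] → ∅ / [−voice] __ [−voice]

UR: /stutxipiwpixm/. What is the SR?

sttxpiwpxm

/u/ is a high vowel flanked by voiceless consonants /t/ and /t/, so it deletes.
/i/ is a high vowel flanked by voiceless consonants /x/ and /p/, so it deletes.
/i/ is a high vowel flanked by voiceless consonants /p/ and /x/, so it deletes.
The other instance of /i/ does not occur in the required environment and remains unchanged.
Surface form: [sttxpiwpxm].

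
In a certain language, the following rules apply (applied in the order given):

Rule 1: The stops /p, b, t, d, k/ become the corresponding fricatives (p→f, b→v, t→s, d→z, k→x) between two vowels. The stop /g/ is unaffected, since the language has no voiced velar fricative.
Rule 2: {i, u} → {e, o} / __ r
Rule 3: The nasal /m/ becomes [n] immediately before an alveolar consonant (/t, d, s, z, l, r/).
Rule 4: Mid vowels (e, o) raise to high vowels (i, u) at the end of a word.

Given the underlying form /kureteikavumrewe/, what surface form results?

Rule 1 (intervocalic spirantization): /t/ is a stop between vowels /e/ and /e/, so it spirantizes to the fricative [s]. /k/ is a stop between vowels /i/ and /a/, so it spirantizes to the fricative [x]. /kureteikavumrewe/ → kureseixavumrewe.
Rule 2 (pre-rhotic lowering): /u/ is a high vowel immediately before /r/, so it lowers to [o]. /kureseixavumrewe/ → koreseixavumrewe.
Rule 3 (nasal place assimilation): /m/ precedes the alveolar consonant /r/, so it assimilates in place to [n]. /koreseixavumrewe/ → koreseixavunrewe.
Rule 4 (final vowel raising): /e/ is a mid vowel in word-final position, so it raises to [i]. /koreseixavunrewe/ → koreseixavunrewi.

koreseixavunrewi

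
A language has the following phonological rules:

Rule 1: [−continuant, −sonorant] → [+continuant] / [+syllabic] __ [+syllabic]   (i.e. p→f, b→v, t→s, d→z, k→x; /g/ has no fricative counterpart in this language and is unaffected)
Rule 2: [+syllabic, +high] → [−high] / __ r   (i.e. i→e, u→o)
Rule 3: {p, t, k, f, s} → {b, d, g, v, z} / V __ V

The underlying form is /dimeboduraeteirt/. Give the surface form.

dimevozoraezeert

Rule 1 (intervocalic spirantization): /b/ is a stop between vowels /e/ and /o/, so it spirantizes to the fricative [v]. /d/ is a stop between vowels /o/ and /u/, so it spirantizes to the fricative [z]. /t/ is a stop between vowels /e/ and /e/, so it spirantizes to the fricative [s]. /dimeboduraeteirt/ → dimevozuraeseirt.
Rule 2 (pre-rhotic lowering): /u/ is a high vowel immediately before /r/, so it lowers to [o]. /i/ is a high vowel immediately before /r/, so it lowers to [e]. /dimevozuraeseirt/ → dimevozoraeseert.
Rule 3 (intervocalic voicing): /s/ is a voiceless obstruent between vowels /e/ and /e/, so it voices to [z]. /dimevozoraeseert/ → dimevozoraezeert.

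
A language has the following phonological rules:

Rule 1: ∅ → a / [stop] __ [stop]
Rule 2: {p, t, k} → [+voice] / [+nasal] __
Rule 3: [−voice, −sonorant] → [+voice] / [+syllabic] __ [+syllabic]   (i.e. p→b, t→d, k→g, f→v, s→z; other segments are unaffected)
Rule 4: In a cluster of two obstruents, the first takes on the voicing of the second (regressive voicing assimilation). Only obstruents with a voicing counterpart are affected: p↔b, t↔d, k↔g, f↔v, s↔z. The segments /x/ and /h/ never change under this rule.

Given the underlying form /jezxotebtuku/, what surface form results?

Rule 1 (stop-cluster a-epenthesis): /b/ and /t/ form a stop–stop cluster, so [a] is inserted between them. /jezxotebtuku/ → jezxotebatuku.
Rule 2 (post-nasal voicing): no segment meets the environment; /jezxotebatuku/ is unchanged.
Rule 3 (intervocalic voicing): /t/ is a voiceless obstruent between vowels /o/ and /e/, so it voices to [d]. /t/ is a voiceless obstruent between vowels /a/ and /u/, so it voices to [d]. /k/ is a voiceless obstruent between vowels /u/ and /u/, so it voices to [g]. /jezxotebatuku/ → jezxodebadugu.
Rule 4 (regressive voicing assimilation): /z/ precedes the voiceless obstruent /x/, so it devoices to [s] by assimilation. /jezxodebadugu/ → jesxodebadugu.

jesxodebadugu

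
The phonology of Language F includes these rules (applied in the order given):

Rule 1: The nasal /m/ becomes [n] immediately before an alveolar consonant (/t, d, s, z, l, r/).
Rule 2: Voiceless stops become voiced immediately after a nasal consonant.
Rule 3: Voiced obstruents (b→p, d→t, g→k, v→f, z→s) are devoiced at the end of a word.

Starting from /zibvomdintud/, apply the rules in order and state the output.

zibvondindut

Rule 1 (nasal place assimilation): /m/ precedes the alveolar consonant /d/, so it assimilates in place to [n]. /zibvomdintud/ → zibvondintud.
Rule 2 (post-nasal voicing): /t/ is a voiceless stop immediately after the nasal /n/, so it voices to [d]. /zibvondintud/ → zibvondindud.
Rule 3 (final devoicing): /d/ is a voiced obstruent in word-final position, so it devoices to [t]. /zibvondindud/ → zibvondindut.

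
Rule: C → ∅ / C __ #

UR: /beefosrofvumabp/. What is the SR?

/p/ is the second consonant of a word-final cluster /bp/, so it deletes.
The other instances of /b/, /f/, /s/, /r/, /v/, /m/ do not occur in the required environment and remain unchanged.
Surface form: [beefosrofvumab].

beefosrofvumab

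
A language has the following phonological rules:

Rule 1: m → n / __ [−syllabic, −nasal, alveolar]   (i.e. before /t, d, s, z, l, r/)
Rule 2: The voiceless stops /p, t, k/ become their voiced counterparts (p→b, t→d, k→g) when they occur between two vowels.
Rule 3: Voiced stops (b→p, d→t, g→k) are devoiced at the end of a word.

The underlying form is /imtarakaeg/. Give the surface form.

Rule 1 (nasal place assimilation): /m/ precedes the alveolar consonant /t/, so it assimilates in place to [n]. /imtarakaeg/ → intarakaeg.
Rule 2 (intervocalic voicing): /k/ is a voiceless stop between vowels /a/ and /a/, so it voices to [g]. /intarakaeg/ → intaragaeg.
Rule 3 (final devoicing): /g/ is a voiced stop in word-final position, so it devoices to [k]. /intaragaeg/ → intaragaek.

intaragaek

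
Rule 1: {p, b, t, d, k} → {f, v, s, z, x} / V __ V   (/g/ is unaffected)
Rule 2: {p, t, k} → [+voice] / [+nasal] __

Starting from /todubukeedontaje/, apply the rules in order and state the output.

Rule 1 (intervocalic spirantization): /d/ is a stop between vowels /o/ and /u/, so it spirantizes to the fricative [z]. /b/ is a stop between vowels /u/ and /u/, so it spirantizes to the fricative [v]. /k/ is a stop between vowels /u/ and /e/, so it spirantizes to the fricative [x]. /d/ is a stop between vowels /e/ and /o/, so it spirantizes to the fricative [z]. /todubukeedontaje/ → tozuvuxeezontaje.
Rule 2 (post-nasal voicing): /t/ is a voiceless stop immediately after the nasal /n/, so it voices to [d]. /tozuvuxeezontaje/ → tozuvuxeezondaje.

tozuvuxeezondaje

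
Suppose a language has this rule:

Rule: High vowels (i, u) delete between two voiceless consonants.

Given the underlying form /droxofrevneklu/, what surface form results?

droxofrevneklu

No segment of /droxofrevneklu/ meets the structural description of the rule, so the form surfaces unchanged.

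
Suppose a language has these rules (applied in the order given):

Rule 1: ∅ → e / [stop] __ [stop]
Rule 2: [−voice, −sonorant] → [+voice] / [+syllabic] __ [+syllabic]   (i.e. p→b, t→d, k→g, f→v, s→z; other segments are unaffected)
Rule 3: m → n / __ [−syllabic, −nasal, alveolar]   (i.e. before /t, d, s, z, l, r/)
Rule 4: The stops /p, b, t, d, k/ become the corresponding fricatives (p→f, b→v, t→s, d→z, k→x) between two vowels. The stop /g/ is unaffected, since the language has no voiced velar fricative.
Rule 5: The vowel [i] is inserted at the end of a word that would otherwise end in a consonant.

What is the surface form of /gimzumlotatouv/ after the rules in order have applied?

Rule 1 (stop-cluster e-epenthesis): no segment meets the environment; /gimzumlotatouv/ is unchanged.
Rule 2 (intervocalic voicing): /t/ is a voiceless obstruent between vowels /o/ and /a/, so it voices to [d]. /t/ is a voiceless obstruent between vowels /a/ and /o/, so it voices to [d]. /gimzumlotatouv/ → gimzumlodadouv.
Rule 3 (nasal place assimilation): /m/ precedes the alveolar consonant /z/, so it assimilates in place to [n]. /m/ precedes the alveolar consonant /l/, so it assimilates in place to [n]. /gimzumlodadouv/ → ginzunlodadouv.
Rule 4 (intervocalic spirantization): /d/ is a stop between vowels /o/ and /a/, so it spirantizes to the fricative [z]. /d/ is a stop between vowels /a/ and /o/, so it spirantizes to the fricative [z]. /ginzunlodadouv/ → ginzunlozazouv.
Rule 5 (final i-epenthesis): the form ends in the consonant /v/, so [i] is inserted word-finally. /ginzunlozazouv/ → ginzunlozazouvi.

ginzunlozazouvi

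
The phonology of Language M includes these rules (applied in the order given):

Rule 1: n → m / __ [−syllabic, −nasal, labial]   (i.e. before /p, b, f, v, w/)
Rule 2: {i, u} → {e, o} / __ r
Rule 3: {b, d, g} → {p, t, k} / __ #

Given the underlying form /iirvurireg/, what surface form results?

iervorerek

Rule 1 (nasal place assimilation): no segment meets the environment; /iirvurireg/ is unchanged.
Rule 2 (pre-rhotic lowering): /i/ is a high vowel immediately before /r/, so it lowers to [e]. /u/ is a high vowel immediately before /r/, so it lowers to [o]. /i/ is a high vowel immediately before /r/, so it lowers to [e]. /iirvurireg/ → iervorereg.
Rule 3 (final devoicing): /g/ is a voiced stop in word-final position, so it devoices to [k]. /iervorereg/ → iervorerek.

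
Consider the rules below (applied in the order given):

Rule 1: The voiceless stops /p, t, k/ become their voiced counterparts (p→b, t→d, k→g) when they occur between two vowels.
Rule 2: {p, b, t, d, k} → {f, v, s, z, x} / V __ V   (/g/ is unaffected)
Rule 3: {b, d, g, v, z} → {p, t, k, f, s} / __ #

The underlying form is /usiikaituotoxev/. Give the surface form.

usiigaizuozoxef

Rule 1 (intervocalic voicing): /k/ is a voiceless stop between vowels /i/ and /a/, so it voices to [g]. /t/ is a voiceless stop between vowels /i/ and /u/, so it voices to [d]. /t/ is a voiceless stop between vowels /o/ and /o/, so it voices to [d]. /usiikaituotoxev/ → usiigaiduodoxev.
Rule 2 (intervocalic spirantization): /d/ is a stop between vowels /i/ and /u/, so it spirantizes to the fricative [z]. /d/ is a stop between vowels /o/ and /o/, so it spirantizes to the fricative [z]. /usiigaiduodoxev/ → usiigaizuozoxev.
Rule 3 (final devoicing): /v/ is a voiced obstruent in word-final position, so it devoices to [f]. /usiigaizuozoxev/ → usiigaizuozoxef.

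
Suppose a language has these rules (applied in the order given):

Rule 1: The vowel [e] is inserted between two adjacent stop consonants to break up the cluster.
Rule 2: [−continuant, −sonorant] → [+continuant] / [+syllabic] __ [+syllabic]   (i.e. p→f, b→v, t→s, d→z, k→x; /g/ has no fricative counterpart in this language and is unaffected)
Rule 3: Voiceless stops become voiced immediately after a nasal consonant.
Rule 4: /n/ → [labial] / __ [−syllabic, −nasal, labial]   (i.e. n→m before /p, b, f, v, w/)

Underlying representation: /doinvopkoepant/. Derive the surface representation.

Rule 1 (stop-cluster e-epenthesis): /p/ and /k/ form a stop–stop cluster, so [e] is inserted between them. /doinvopkoepant/ → doinvopekoepant.
Rule 2 (intervocalic spirantization): /p/ is a stop between vowels /o/ and /e/, so it spirantizes to the fricative [f]. /k/ is a stop between vowels /e/ and /o/, so it spirantizes to the fricative [x]. /p/ is a stop between vowels /e/ and /a/, so it spirantizes to the fricative [f]. /doinvopekoepant/ → doinvofexoefant.
Rule 3 (post-nasal voicing): /t/ is a voiceless stop immediately after the nasal /n/, so it voices to [d]. /doinvofexoefant/ → doinvofexoefand.
Rule 4 (nasal place assimilation): /n/ precedes the labial consonant /v/, so it assimilates in place to [m]. /doinvofexoefand/ → doimvofexoefand.

doimvofexoefand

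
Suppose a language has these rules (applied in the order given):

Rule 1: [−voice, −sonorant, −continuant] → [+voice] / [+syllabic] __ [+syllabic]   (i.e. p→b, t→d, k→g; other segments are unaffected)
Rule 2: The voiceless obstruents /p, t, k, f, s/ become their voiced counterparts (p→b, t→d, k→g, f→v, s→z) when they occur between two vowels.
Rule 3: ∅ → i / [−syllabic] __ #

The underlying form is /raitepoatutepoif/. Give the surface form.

Rule 1 (intervocalic voicing): /t/ is a voiceless stop between vowels /i/ and /e/, so it voices to [d]. /p/ is a voiceless stop between vowels /e/ and /o/, so it voices to [b]. /t/ is a voiceless stop between vowels /a/ and /u/, so it voices to [d]. /t/ is a voiceless stop between vowels /u/ and /e/, so it voices to [d]. /p/ is a voiceless stop between vowels /e/ and /o/, so it voices to [b]. /raitepoatutepoif/ → raideboadudeboif.
Rule 2 (intervocalic voicing): no segment meets the environment; /raideboadudeboif/ is unchanged.
Rule 3 (final i-epenthesis): the form ends in the consonant /f/, so [i] is inserted word-finally. /raideboadudeboif/ → raideboadudeboifi.

raideboadudeboifi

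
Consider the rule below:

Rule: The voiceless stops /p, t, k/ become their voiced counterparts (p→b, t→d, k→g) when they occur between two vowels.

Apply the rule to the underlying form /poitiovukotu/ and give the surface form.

/t/ is a voiceless stop between vowels /i/ and /i/, so it voices to [d].
/k/ is a voiceless stop between vowels /u/ and /o/, so it voices to [g].
/t/ is a voiceless stop between vowels /o/ and /u/, so it voices to [d].
The other instance of /p/ does not occur in the required environment and remains unchanged.
Surface form: [poidiovugodu].

poidiovugodu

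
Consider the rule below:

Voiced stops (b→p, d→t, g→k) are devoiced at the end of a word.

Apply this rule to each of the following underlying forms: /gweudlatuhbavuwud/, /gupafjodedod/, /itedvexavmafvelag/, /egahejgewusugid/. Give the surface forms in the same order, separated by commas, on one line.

gweudlatuhbavuwut, gupafjodedot, itedvexavmafvelak, egahejgewusugit

/gweudlatuhbavuwud/: /d/ is a voiced stop in word-final position, so it devoices to [t]. → [gweudlatuhbavuwut].
/gupafjodedod/: /d/ is a voiced stop in word-final position, so it devoices to [t]. → [gupafjodedot].
/itedvexavmafvelag/: /g/ is a voiced stop in word-final position, so it devoices to [k]. → [itedvexavmafvelak].
/egahejgewusugid/: /d/ is a voiced stop in word-final position, so it devoices to [t]. → [egahejgewusugit].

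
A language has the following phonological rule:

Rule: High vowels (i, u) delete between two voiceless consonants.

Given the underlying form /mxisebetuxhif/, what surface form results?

mxsebetxhf

/i/ is a high vowel flanked by voiceless consonants /x/ and /s/, so it deletes.
/u/ is a high vowel flanked by voiceless consonants /t/ and /x/, so it deletes.
/i/ is a high vowel flanked by voiceless consonants /h/ and /f/, so it deletes.
Surface form: [mxsebetxhf].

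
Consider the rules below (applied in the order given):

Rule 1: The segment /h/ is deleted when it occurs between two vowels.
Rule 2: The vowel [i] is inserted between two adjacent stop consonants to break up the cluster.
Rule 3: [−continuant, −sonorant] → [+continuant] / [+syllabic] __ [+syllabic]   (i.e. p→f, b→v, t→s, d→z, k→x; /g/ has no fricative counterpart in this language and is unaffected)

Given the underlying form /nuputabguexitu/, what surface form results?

nufusaviguexisu

Rule 1 (intervocalic h-deletion): no segment meets the environment; /nuputabguexitu/ is unchanged.
Rule 2 (stop-cluster i-epenthesis): /b/ and /g/ form a stop–stop cluster, so [i] is inserted between them. /nuputabguexitu/ → nuputabiguexitu.
Rule 3 (intervocalic spirantization): /p/ is a stop between vowels /u/ and /u/, so it spirantizes to the fricative [f]. /t/ is a stop between vowels /u/ and /a/, so it spirantizes to the fricative [s]. /b/ is a stop between vowels /a/ and /i/, so it spirantizes to the fricative [v]. /t/ is a stop between vowels /i/ and /u/, so it spirantizes to the fricative [s]. /nuputabiguexitu/ → nufusaviguexisu.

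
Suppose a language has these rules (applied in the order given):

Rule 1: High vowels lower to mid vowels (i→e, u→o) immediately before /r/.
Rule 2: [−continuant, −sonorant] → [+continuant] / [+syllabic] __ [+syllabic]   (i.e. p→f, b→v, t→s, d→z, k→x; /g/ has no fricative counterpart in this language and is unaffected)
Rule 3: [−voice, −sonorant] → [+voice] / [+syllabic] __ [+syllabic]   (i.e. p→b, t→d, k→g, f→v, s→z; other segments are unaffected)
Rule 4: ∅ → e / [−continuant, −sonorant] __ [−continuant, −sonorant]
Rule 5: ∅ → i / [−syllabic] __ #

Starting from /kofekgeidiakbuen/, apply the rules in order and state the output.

kovekegeiziakebueni

Rule 1 (pre-rhotic lowering): no segment meets the environment; /kofekgeidiakbuen/ is unchanged.
Rule 2 (intervocalic spirantization): /d/ is a stop between vowels /i/ and /i/, so it spirantizes to the fricative [z]. /kofekgeidiakbuen/ → kofekgeiziakbuen.
Rule 3 (intervocalic voicing): /f/ is a voiceless obstruent between vowels /o/ and /e/, so it voices to [v]. /kofekgeiziakbuen/ → kovekgeiziakbuen.
Rule 4 (stop-cluster e-epenthesis): /k/ and /g/ form a stop–stop cluster, so [e] is inserted between them. /k/ and /b/ form a stop–stop cluster, so [e] is inserted between them. /kovekgeiziakbuen/ → kovekegeiziakebuen.
Rule 5 (final i-epenthesis): the form ends in the consonant /n/, so [i] is inserted word-finally. /kovekegeiziakebuen/ → kovekegeiziakebueni.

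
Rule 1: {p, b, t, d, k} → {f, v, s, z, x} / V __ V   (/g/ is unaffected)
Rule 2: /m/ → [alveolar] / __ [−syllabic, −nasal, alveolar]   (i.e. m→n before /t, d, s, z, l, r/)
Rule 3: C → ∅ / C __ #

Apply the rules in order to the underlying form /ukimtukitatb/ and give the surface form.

uxintuxisat

Rule 1 (intervocalic spirantization): /k/ is a stop between vowels /u/ and /i/, so it spirantizes to the fricative [x]. /k/ is a stop between vowels /u/ and /i/, so it spirantizes to the fricative [x]. /t/ is a stop between vowels /i/ and /a/, so it spirantizes to the fricative [s]. /ukimtukitatb/ → uximtuxisatb.
Rule 2 (nasal place assimilation): /m/ precedes the alveolar consonant /t/, so it assimilates in place to [n]. /uximtuxisatb/ → uxintuxisatb.
Rule 3 (final cluster simplification): /b/ is the second consonant of a word-final cluster /tb/, so it deletes. /uxintuxisatb/ → uxintuxisat.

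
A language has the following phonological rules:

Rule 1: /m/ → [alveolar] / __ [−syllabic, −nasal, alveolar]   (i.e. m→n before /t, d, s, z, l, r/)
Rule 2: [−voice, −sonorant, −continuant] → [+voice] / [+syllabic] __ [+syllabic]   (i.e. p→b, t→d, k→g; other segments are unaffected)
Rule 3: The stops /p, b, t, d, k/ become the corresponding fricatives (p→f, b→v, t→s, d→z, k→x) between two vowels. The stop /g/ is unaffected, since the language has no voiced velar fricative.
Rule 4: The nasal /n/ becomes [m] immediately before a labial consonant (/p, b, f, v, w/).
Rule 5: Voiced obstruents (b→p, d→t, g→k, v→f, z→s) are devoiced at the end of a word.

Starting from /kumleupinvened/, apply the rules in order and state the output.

Rule 1 (nasal place assimilation): /m/ precedes the alveolar consonant /l/, so it assimilates in place to [n]. /kumleupinvened/ → kunleupinvened.
Rule 2 (intervocalic voicing): /p/ is a voiceless stop between vowels /u/ and /i/, so it voices to [b]. /kunleupinvened/ → kunleubinvened.
Rule 3 (intervocalic spirantization): /b/ is a stop between vowels /u/ and /i/, so it spirantizes to the fricative [v]. /kunleubinvened/ → kunleuvinvened.
Rule 4 (nasal place assimilation): /n/ precedes the labial consonant /v/, so it assimilates in place to [m]. /kunleuvinvened/ → kunleuvimvened.
Rule 5 (final devoicing): /d/ is a voiced obstruent in word-final position, so it devoices to [t]. /kunleuvimvened/ → kunleuvimvenet.

kunleuvimvenet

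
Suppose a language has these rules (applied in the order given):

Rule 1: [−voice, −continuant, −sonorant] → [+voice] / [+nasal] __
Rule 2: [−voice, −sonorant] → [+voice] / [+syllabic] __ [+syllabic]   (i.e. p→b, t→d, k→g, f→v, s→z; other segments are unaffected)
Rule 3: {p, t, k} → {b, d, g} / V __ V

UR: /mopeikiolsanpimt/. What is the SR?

mobeigiolsanbimd

Rule 1 (post-nasal voicing): /p/ is a voiceless stop immediately after the nasal /n/, so it voices to [b]. /t/ is a voiceless stop immediately after the nasal /m/, so it voices to [d]. /mopeikiolsanpimt/ → mopeikiolsanbimd.
Rule 2 (intervocalic voicing): /p/ is a voiceless obstruent between vowels /o/ and /e/, so it voices to [b]. /k/ is a voiceless obstruent between vowels /i/ and /i/, so it voices to [g]. /mopeikiolsanbimd/ → mobeigiolsanbimd.
Rule 3 (intervocalic voicing): no segment meets the environment; /mobeigiolsanbimd/ is unchanged.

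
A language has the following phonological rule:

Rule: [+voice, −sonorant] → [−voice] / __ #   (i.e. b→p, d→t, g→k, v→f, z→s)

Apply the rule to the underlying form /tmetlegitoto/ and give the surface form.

No segment of /tmetlegitoto/ meets the structural description of the rule, so the form surfaces unchanged.

tmetlegitoto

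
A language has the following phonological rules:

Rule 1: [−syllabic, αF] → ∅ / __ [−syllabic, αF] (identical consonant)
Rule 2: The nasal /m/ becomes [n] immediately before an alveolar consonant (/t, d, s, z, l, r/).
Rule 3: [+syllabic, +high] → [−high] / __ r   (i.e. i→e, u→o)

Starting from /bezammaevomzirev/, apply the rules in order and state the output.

bezamaevonzerev

Rule 1 (degemination): /mm/ is a geminate; the first /m/ deletes. /bezammaevomzirev/ → bezamaevomzirev.
Rule 2 (nasal place assimilation): /m/ precedes the alveolar consonant /z/, so it assimilates in place to [n]. /bezamaevomzirev/ → bezamaevonzirev.
Rule 3 (pre-rhotic lowering): /i/ is a high vowel immediately before /r/, so it lowers to [e]. /bezamaevonzirev/ → bezamaevonzerev.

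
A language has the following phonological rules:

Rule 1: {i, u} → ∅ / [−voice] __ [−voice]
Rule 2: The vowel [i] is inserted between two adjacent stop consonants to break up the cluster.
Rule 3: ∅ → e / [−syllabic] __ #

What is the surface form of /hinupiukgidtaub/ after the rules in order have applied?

Rule 1 (high vowel syncope): no segment meets the environment; /hinupiukgidtaub/ is unchanged.
Rule 2 (stop-cluster i-epenthesis): /k/ and /g/ form a stop–stop cluster, so [i] is inserted between them. /d/ and /t/ form a stop–stop cluster, so [i] is inserted between them. /hinupiukgidtaub/ → hinupiukigiditaub.
Rule 3 (final e-epenthesis): the form ends in the consonant /b/, so [e] is inserted word-finally. /hinupiukigiditaub/ → hinupiukigiditaube.

hinupiukigiditaube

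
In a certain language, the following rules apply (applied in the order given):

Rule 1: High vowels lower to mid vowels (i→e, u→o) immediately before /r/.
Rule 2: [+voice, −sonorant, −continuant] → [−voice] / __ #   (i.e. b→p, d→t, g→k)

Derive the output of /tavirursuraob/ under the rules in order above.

taverorsoraop

Rule 1 (pre-rhotic lowering): /i/ is a high vowel immediately before /r/, so it lowers to [e]. /u/ is a high vowel immediately before /r/, so it lowers to [o]. /u/ is a high vowel immediately before /r/, so it lowers to [o]. /tavirursuraob/ → taverorsoraob.
Rule 2 (final devoicing): /b/ is a voiced stop in word-final position, so it devoices to [p]. /taverorsoraob/ → taverorsoraop.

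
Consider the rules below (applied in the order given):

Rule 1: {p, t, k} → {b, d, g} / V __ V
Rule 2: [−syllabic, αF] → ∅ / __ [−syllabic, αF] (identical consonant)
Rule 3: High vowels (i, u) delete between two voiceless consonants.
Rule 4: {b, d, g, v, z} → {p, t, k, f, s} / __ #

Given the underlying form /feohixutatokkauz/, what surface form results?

Rule 1 (intervocalic voicing): /t/ is a voiceless stop between vowels /u/ and /a/, so it voices to [d]. /t/ is a voiceless stop between vowels /a/ and /o/, so it voices to [d]. /feohixutatokkauz/ → feohixudadokkauz.
Rule 2 (degemination): /kk/ is a geminate; the first /k/ deletes. /feohixudadokkauz/ → feohixudadokauz.
Rule 3 (high vowel syncope): /i/ is a high vowel flanked by voiceless consonants /h/ and /x/, so it deletes. /feohixudadokauz/ → feohxudadokauz.
Rule 4 (final devoicing): /z/ is a voiced obstruent in word-final position, so it devoices to [s]. /feohxudadokauz/ → feohxudadokaus.

feohxudadokaus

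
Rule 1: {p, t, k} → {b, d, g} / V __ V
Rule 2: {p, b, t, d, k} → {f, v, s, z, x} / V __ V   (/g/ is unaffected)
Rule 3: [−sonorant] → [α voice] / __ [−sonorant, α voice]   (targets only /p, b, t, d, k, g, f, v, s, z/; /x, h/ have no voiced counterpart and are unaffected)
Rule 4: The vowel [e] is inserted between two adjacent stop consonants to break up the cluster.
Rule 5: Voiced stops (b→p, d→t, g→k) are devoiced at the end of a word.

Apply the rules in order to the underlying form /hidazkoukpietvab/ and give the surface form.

hizaskoukepiedvap

Rule 1 (intervocalic voicing): no segment meets the environment; /hidazkoukpietvab/ is unchanged.
Rule 2 (intervocalic spirantization): /d/ is a stop between vowels /i/ and /a/, so it spirantizes to the fricative [z]. /hidazkoukpietvab/ → hizazkoukpietvab.
Rule 3 (regressive voicing assimilation): /z/ precedes the voiceless obstruent /k/, so it devoices to [s] by assimilation. /t/ precedes the voiced obstruent /v/, so it voices to [d] by assimilation. /hizazkoukpietvab/ → hizaskoukpiedvab.
Rule 4 (stop-cluster e-epenthesis): /k/ and /p/ form a stop–stop cluster, so [e] is inserted between them. /hizaskoukpiedvab/ → hizaskoukepiedvab.
Rule 5 (final devoicing): /b/ is a voiced stop in word-final position, so it devoices to [p]. /hizaskoukepiedvab/ → hizaskoukepiedvap.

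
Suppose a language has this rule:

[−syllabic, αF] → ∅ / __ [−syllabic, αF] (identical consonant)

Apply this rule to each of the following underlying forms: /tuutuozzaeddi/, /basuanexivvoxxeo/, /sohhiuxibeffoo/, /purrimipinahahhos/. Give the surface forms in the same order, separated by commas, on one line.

tuutuozaedi, basuanexivoxeo, sohiuxibefoo, purimipinahahos

/tuutuozzaeddi/: /zz/ is a geminate; the first /z/ deletes. /dd/ is a geminate; the first /d/ deletes. → [tuutuozaedi].
/basuanexivvoxxeo/: /vv/ is a geminate; the first /v/ deletes. /xx/ is a geminate; the first /x/ deletes. → [basuanexivoxeo].
/sohhiuxibeffoo/: /hh/ is a geminate; the first /h/ deletes. /ff/ is a geminate; the first /f/ deletes. → [sohiuxibefoo].
/purrimipinahahhos/: /rr/ is a geminate; the first /r/ deletes. /hh/ is a geminate; the first /h/ deletes. → [purimipinahahos].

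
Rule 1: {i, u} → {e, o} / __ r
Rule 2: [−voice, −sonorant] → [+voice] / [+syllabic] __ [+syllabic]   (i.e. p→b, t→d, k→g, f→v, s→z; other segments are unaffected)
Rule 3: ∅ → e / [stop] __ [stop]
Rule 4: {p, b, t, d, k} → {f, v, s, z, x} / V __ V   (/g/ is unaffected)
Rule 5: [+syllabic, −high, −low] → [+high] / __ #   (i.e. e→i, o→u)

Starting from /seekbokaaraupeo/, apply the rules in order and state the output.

seexevogaarauveu

Rule 1 (pre-rhotic lowering): no segment meets the environment; /seekbokaaraupeo/ is unchanged.
Rule 2 (intervocalic voicing): /k/ is a voiceless obstruent between vowels /o/ and /a/, so it voices to [g]. /p/ is a voiceless obstruent between vowels /u/ and /e/, so it voices to [b]. /seekbokaaraupeo/ → seekbogaaraubeo.
Rule 3 (stop-cluster e-epenthesis): /k/ and /b/ form a stop–stop cluster, so [e] is inserted between them. /seekbogaaraubeo/ → seekebogaaraubeo.
Rule 4 (intervocalic spirantization): /k/ is a stop between vowels /e/ and /e/, so it spirantizes to the fricative [x]. /b/ is a stop between vowels /e/ and /o/, so it spirantizes to the fricative [v]. /b/ is a stop between vowels /u/ and /e/, so it spirantizes to the fricative [v]. /seekebogaaraubeo/ → seexevogaarauveo.
Rule 5 (final vowel raising): /o/ is a mid vowel in word-final position, so it raises to [u]. /seexevogaarauveo/ → seexevogaarauveu.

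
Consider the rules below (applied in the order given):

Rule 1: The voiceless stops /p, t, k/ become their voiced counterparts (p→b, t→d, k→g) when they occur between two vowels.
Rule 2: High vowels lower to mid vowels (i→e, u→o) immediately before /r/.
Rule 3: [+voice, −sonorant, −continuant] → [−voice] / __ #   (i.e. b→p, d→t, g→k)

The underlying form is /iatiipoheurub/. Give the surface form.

Rule 1 (intervocalic voicing): /t/ is a voiceless stop between vowels /a/ and /i/, so it voices to [d]. /p/ is a voiceless stop between vowels /i/ and /o/, so it voices to [b]. /iatiipoheurub/ → iadiiboheurub.
Rule 2 (pre-rhotic lowering): /u/ is a high vowel immediately before /r/, so it lowers to [o]. /iadiiboheurub/ → iadiiboheorub.
Rule 3 (final devoicing): /b/ is a voiced stop in word-final position, so it devoices to [p]. /iadiiboheorub/ → iadiiboheorup.

iadiiboheorup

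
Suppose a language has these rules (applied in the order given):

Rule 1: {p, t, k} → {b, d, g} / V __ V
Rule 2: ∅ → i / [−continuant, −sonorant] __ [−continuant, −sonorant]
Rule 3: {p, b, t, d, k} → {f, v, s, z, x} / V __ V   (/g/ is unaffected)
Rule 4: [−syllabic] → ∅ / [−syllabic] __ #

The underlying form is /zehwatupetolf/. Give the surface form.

zehwazuvezol

Rule 1 (intervocalic voicing): /t/ is a voiceless stop between vowels /a/ and /u/, so it voices to [d]. /p/ is a voiceless stop between vowels /u/ and /e/, so it voices to [b]. /t/ is a voiceless stop between vowels /e/ and /o/, so it voices to [d]. /zehwatupetolf/ → zehwadubedolf.
Rule 2 (stop-cluster i-epenthesis): no segment meets the environment; /zehwadubedolf/ is unchanged.
Rule 3 (intervocalic spirantization): /d/ is a stop between vowels /a/ and /u/, so it spirantizes to the fricative [z]. /b/ is a stop between vowels /u/ and /e/, so it spirantizes to the fricative [v]. /d/ is a stop between vowels /e/ and /o/, so it spirantizes to the fricative [z]. /zehwadubedolf/ → zehwazuvezolf.
Rule 4 (final cluster simplification): /f/ is the second consonant of a word-final cluster /lf/, so it deletes. /zehwazuvezolf/ → zehwazuvezol.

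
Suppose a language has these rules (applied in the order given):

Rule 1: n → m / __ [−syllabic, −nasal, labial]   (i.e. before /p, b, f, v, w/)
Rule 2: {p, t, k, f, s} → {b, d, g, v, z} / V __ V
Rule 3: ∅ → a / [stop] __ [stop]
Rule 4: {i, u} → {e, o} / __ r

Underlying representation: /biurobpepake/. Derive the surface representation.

Rule 1 (nasal place assimilation): no segment meets the environment; /biurobpepake/ is unchanged.
Rule 2 (intervocalic voicing): /p/ is a voiceless obstruent between vowels /e/ and /a/, so it voices to [b]. /k/ is a voiceless obstruent between vowels /a/ and /e/, so it voices to [g]. /biurobpepake/ → biurobpebage.
Rule 3 (stop-cluster a-epenthesis): /b/ and /p/ form a stop–stop cluster, so [a] is inserted between them. /biurobpebage/ → biurobapebage.
Rule 4 (pre-rhotic lowering): /u/ is a high vowel immediately before /r/, so it lowers to [o]. /biurobapebage/ → biorobapebage.

biorobapebage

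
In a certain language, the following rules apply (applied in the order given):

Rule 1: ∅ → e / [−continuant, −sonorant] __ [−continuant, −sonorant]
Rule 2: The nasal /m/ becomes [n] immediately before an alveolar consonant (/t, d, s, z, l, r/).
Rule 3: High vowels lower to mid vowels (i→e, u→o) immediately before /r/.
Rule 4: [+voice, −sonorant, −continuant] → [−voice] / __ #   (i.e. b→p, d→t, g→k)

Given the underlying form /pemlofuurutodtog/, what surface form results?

penlofuorutodetok

Rule 1 (stop-cluster e-epenthesis): /d/ and /t/ form a stop–stop cluster, so [e] is inserted between them. /pemlofuurutodtog/ → pemlofuurutodetog.
Rule 2 (nasal place assimilation): /m/ precedes the alveolar consonant /l/, so it assimilates in place to [n]. /pemlofuurutodetog/ → penlofuurutodetog.
Rule 3 (pre-rhotic lowering): /u/ is a high vowel immediately before /r/, so it lowers to [o]. /penlofuurutodetog/ → penlofuorutodetog.
Rule 4 (final devoicing): /g/ is a voiced stop in word-final position, so it devoices to [k]. /penlofuorutodetog/ → penlofuorutodetok.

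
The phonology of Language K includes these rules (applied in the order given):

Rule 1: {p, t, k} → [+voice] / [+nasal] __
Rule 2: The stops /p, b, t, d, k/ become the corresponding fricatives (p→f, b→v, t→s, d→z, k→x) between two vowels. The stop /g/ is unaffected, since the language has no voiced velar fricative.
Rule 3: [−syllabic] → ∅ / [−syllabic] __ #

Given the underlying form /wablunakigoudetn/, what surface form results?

Rule 1 (post-nasal voicing): no segment meets the environment; /wablunakigoudetn/ is unchanged.
Rule 2 (intervocalic spirantization): /k/ is a stop between vowels /a/ and /i/, so it spirantizes to the fricative [x]. /d/ is a stop between vowels /u/ and /e/, so it spirantizes to the fricative [z]. /wablunakigoudetn/ → wablunaxigouzetn.
Rule 3 (final cluster simplification): /n/ is the second consonant of a word-final cluster /tn/, so it deletes. /wablunaxigouzetn/ → wablunaxigouzet.

wablunaxigouzet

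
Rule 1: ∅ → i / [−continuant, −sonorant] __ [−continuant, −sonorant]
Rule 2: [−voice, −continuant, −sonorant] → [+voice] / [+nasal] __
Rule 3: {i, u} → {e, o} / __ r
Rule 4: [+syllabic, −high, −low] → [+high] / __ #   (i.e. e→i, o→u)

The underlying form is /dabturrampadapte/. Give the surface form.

Rule 1 (stop-cluster i-epenthesis): /b/ and /t/ form a stop–stop cluster, so [i] is inserted between them. /p/ and /t/ form a stop–stop cluster, so [i] is inserted between them. /dabturrampadapte/ → dabiturrampadapite.
Rule 2 (post-nasal voicing): /p/ is a voiceless stop immediately after the nasal /m/, so it voices to [b]. /dabiturrampadapite/ → dabiturrambadapite.
Rule 3 (pre-rhotic lowering): /u/ is a high vowel immediately before /r/, so it lowers to [o]. /dabiturrambadapite/ → dabitorrambadapite.
Rule 4 (final vowel raising): /e/ is a mid vowel in word-final position, so it raises to [i]. /dabitorrambadapite/ → dabitorrambadapiti.

dabitorrambadapiti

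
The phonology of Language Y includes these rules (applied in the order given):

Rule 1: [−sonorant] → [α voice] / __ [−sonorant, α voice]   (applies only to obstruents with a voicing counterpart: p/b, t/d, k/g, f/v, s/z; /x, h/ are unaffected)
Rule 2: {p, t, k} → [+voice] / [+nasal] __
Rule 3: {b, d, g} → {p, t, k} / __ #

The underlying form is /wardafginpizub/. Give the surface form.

Rule 1 (regressive voicing assimilation): /f/ precedes the voiced obstruent /g/, so it voices to [v] by assimilation. /wardafginpizub/ → wardavginpizub.
Rule 2 (post-nasal voicing): /p/ is a voiceless stop immediately after the nasal /n/, so it voices to [b]. /wardavginpizub/ → wardavginbizub.
Rule 3 (final devoicing): /b/ is a voiced stop in word-final position, so it devoices to [p]. /wardavginbizub/ → wardavginbizup.

wardavginbizup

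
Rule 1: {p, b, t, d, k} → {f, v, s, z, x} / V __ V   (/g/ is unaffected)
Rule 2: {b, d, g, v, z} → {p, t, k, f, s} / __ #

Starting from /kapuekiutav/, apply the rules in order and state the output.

kafuexiusaf

Rule 1 (intervocalic spirantization): /p/ is a stop between vowels /a/ and /u/, so it spirantizes to the fricative [f]. /k/ is a stop between vowels /e/ and /i/, so it spirantizes to the fricative [x]. /t/ is a stop between vowels /u/ and /a/, so it spirantizes to the fricative [s]. /kapuekiutav/ → kafuexiusav.
Rule 2 (final devoicing): /v/ is a voiced obstruent in word-final position, so it devoices to [f]. /kafuexiusav/ → kafuexiusaf.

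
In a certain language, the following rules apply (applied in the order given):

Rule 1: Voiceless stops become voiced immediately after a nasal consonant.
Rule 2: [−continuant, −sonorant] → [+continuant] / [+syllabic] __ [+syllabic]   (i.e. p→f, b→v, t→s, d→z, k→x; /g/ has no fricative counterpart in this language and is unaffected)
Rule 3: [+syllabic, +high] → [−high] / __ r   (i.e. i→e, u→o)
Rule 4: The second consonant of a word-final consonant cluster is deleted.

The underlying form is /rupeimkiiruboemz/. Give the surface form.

Rule 1 (post-nasal voicing): /k/ is a voiceless stop immediately after the nasal /m/, so it voices to [g]. /rupeimkiiruboemz/ → rupeimgiiruboemz.
Rule 2 (intervocalic spirantization): /p/ is a stop between vowels /u/ and /e/, so it spirantizes to the fricative [f]. /b/ is a stop between vowels /u/ and /o/, so it spirantizes to the fricative [v]. /rupeimgiiruboemz/ → rufeimgiiruvoemz.
Rule 3 (pre-rhotic lowering): /i/ is a high vowel immediately before /r/, so it lowers to [e]. /rufeimgiiruvoemz/ → rufeimgieruvoemz.
Rule 4 (final cluster simplification): /z/ is the second consonant of a word-final cluster /mz/, so it deletes. /rufeimgieruvoemz/ → rufeimgieruvoem.

rufeimgieruvoem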